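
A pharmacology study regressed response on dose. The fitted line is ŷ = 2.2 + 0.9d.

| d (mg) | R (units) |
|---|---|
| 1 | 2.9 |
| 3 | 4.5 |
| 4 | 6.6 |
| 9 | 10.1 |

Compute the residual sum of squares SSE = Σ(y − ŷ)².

d=1: ŷ = 2.2 + 0.9·1 = 3.1; e = 2.9 − 3.1 = -0.2
d=3: ŷ = 2.2 + 0.9·3 = 4.9; e = 4.5 − 4.9 = -0.4
d=4: ŷ = 2.2 + 0.9·4 = 5.8; e = 6.6 − 5.8 = 0.8
d=9: ŷ = 2.2 + 0.9·9 = 10.3; e = 10.1 − 10.3 = -0.2
SSE = 0.04 + 0.16 + 0.64 + 0.04 = 0.88

SSE = 0.88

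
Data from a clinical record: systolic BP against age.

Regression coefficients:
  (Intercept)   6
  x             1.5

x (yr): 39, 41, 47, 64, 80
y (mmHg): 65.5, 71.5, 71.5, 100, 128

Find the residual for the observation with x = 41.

ŷ = 6 + 1.5·41 = 67.5
r = 71.5 − 67.5 = 4

r = 4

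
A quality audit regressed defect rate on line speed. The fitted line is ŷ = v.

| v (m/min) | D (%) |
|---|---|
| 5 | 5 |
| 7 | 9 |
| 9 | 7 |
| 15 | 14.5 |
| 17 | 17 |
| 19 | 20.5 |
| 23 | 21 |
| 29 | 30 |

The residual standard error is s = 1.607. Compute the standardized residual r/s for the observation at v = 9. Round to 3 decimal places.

-1.245

ŷ = 9 = 9
r = 7 − 9 = -2
r/s = -2 / 1.607 = -1.245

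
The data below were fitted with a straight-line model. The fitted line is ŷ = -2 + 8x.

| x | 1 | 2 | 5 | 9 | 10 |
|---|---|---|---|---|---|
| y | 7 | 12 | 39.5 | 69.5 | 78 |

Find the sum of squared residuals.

SSE = 7.5

x=1: ŷ = -2 + 8·1 = 6; e = 7 − 6 = 1
x=2: ŷ = -2 + 8·2 = 14; e = 12 − 14 = -2
x=5: ŷ = -2 + 8·5 = 38; e = 39.5 − 38 = 1.5
x=9: ŷ = -2 + 8·9 = 70; e = 69.5 − 70 = -0.5
x=10: ŷ = -2 + 8·10 = 78; e = 78 − 78 = 0
SSE = 1 + 4 + 2.25 + 0.25 + 0 = 7.5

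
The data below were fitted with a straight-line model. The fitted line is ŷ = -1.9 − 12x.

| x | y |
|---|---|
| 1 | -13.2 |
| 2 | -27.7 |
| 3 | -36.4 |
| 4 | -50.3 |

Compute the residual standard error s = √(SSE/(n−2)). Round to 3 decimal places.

s = 1.752

x=1: ŷ = -1.9 − 12·1 = -13.9; r = -13.2 − (-13.9) = 0.7
x=2: ŷ = -1.9 − 12·2 = -25.9; r = -27.7 − (-25.9) = -1.8
x=3: ŷ = -1.9 − 12·3 = -37.9; r = -36.4 − (-37.9) = 1.5
x=4: ŷ = -1.9 − 12·4 = -49.9; r = -50.3 − (-49.9) = -0.4
SSE = 0.49 + 3.24 + 2.25 + 0.16 = 6.14
s = √(6.14/2) = √3.07 ≈ 1.752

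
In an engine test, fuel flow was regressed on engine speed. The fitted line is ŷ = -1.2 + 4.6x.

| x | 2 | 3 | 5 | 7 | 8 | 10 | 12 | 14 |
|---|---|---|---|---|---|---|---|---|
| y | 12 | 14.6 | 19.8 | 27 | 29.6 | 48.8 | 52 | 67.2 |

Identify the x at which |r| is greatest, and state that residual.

x=2: ŷ = -1.2 + 4.6·2 = 8; r = 12 − 8 = 4
x=3: ŷ = -1.2 + 4.6·3 = 12.6; r = 14.6 − 12.6 = 2
x=5: ŷ = -1.2 + 4.6·5 = 21.8; r = 19.8 − 21.8 = -2
x=7: ŷ = -1.2 + 4.6·7 = 31; r = 27 − 31 = -4
x=8: ŷ = -1.2 + 4.6·8 = 35.6; r = 29.6 − 35.6 = -6
x=10: ŷ = -1.2 + 4.6·10 = 44.8; r = 48.8 − 44.8 = 4
x=12: ŷ = -1.2 + 4.6·12 = 54; r = 52 − 54 = -2
x=14: ŷ = -1.2 + 4.6·14 = 63.2; r = 67.2 − 63.2 = 4
Largest |r| is 6 at x = 8, residual -6.

x = 8, r = -6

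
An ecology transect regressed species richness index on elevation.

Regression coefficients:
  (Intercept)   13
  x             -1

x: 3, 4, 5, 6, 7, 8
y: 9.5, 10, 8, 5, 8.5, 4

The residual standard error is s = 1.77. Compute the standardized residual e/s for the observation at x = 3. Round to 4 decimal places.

-0.2825

ŷ = 13 − 3 = 10
e = 9.5 − 10 = -0.5
e/s = -0.5 / 1.77 = -0.2825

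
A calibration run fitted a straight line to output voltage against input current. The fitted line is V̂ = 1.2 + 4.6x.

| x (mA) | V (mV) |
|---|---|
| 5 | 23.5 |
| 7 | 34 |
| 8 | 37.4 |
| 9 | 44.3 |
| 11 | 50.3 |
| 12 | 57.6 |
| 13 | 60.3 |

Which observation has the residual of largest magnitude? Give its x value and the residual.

x = 9, e = 1.7

x=5: V̂ = 1.2 + 4.6·5 = 24.2; e = 23.5 − 24.2 = -0.7
x=7: V̂ = 1.2 + 4.6·7 = 33.4; e = 34 − 33.4 = 0.6
x=8: V̂ = 1.2 + 4.6·8 = 38; e = 37.4 − 38 = -0.6
x=9: V̂ = 1.2 + 4.6·9 = 42.6; e = 44.3 − 42.6 = 1.7
x=11: V̂ = 1.2 + 4.6·11 = 51.8; e = 50.3 − 51.8 = -1.5
x=12: V̂ = 1.2 + 4.6·12 = 56.4; e = 57.6 − 56.4 = 1.2
x=13: V̂ = 1.2 + 4.6·13 = 61; e = 60.3 − 61 = -0.7
Largest |e| is 1.7 at x = 9, residual 1.7.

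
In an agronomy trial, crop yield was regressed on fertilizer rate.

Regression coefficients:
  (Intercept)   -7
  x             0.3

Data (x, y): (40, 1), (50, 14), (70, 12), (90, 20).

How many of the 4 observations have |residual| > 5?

1

x=40: ŷ = -7 + 0.3·40 = 5; r = 1 − 5 = -4
x=50: ŷ = -7 + 0.3·50 = 8; r = 14 − 8 = 6
x=70: ŷ = -7 + 0.3·70 = 14; r = 12 − 14 = -2
x=90: ŷ = -7 + 0.3·90 = 20; r = 20 − 20 = 0
|r| > 5: x=50 (|r|=6) → 1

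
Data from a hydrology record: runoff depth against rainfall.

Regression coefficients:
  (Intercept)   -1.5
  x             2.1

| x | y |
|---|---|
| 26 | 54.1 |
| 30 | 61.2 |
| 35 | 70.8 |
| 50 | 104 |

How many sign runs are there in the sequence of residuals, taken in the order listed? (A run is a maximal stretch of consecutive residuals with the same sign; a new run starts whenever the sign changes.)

3 runs

x=26: ŷ = -1.5 + 2.1·26 = 53.1; e = 54.1 − 53.1 = 1
x=30: ŷ = -1.5 + 2.1·30 = 61.5; e = 61.2 − 61.5 = -0.3
x=35: ŷ = -1.5 + 2.1·35 = 72; e = 70.8 − 72 = -1.2
x=50: ŷ = -1.5 + 2.1·50 = 103.5; e = 104 − 103.5 = 0.5
Signs: + − − +
Runs: +×1, −×2, +×1 → 3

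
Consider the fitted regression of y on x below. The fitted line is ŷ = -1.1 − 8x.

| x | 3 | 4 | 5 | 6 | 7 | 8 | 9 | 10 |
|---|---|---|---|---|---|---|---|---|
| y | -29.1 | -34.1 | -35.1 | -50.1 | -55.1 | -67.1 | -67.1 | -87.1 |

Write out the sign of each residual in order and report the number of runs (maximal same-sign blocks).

x=3: ŷ = -1.1 − 8·3 = -25.1; e = -29.1 − (-25.1) = -4
x=4: ŷ = -1.1 − 8·4 = -33.1; e = -34.1 − (-33.1) = -1
x=5: ŷ = -1.1 − 8·5 = -41.1; e = -35.1 − (-41.1) = 6
x=6: ŷ = -1.1 − 8·6 = -49.1; e = -50.1 − (-49.1) = -1
x=7: ŷ = -1.1 − 8·7 = -57.1; e = -55.1 − (-57.1) = 2
x=8: ŷ = -1.1 − 8·8 = -65.1; e = -67.1 − (-65.1) = -2
x=9: ŷ = -1.1 − 8·9 = -73.1; e = -67.1 − (-73.1) = 6
x=10: ŷ = -1.1 − 8·10 = -81.1; e = -87.1 − (-81.1) = -6
Signs: − − + − + − + −
Runs: −×2, +×1, −×1, +×1, −×1, +×1, −×1 → 7

7 runs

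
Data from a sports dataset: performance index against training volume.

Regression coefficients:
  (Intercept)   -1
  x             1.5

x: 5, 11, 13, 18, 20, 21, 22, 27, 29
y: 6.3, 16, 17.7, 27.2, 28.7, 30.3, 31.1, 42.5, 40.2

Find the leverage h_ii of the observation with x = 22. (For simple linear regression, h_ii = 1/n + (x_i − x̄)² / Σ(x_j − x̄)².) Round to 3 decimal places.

h = 0.138

x̄ = (5 + 11 + 13 + 18 + 20 + 21 + 22 + 27 + 29)/9 = 18.4444
Σ(x − x̄)² = 180.753 + 55.4198 + 29.642 + 0.197531 + 2.41975 + 6.53086 + 12.642 + 73.1975 + 111.42 = 472.222
h = 1/9 + (3.55556)²/472.222 = 0.111111 + 0.0267712 = 0.138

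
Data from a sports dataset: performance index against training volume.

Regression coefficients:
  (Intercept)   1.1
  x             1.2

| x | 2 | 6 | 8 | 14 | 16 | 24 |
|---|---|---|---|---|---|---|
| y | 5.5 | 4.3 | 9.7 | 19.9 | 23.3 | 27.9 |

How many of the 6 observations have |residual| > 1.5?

5

x=2: ŷ = 1.1 + 1.2·2 = 3.5; e = 5.5 − 3.5 = 2
x=6: ŷ = 1.1 + 1.2·6 = 8.3; e = 4.3 − 8.3 = -4
x=8: ŷ = 1.1 + 1.2·8 = 10.7; e = 9.7 − 10.7 = -1
x=14: ŷ = 1.1 + 1.2·14 = 17.9; e = 19.9 − 17.9 = 2
x=16: ŷ = 1.1 + 1.2·16 = 20.3; e = 23.3 − 20.3 = 3
x=24: ŷ = 1.1 + 1.2·24 = 29.9; e = 27.9 − 29.9 = -2
|e| > 1.5: x=2 (|e|=2), x=6 (|e|=4), x=14 (|e|=2), x=16 (|e|=3), x=24 (|e|=2) → 5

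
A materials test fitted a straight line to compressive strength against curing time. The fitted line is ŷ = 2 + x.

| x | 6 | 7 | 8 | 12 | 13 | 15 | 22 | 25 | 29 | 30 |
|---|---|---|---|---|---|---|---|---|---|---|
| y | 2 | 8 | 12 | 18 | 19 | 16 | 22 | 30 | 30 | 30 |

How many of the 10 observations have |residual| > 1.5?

7

x=6: ŷ = 2 + 6 = 8; r = 2 − 8 = -6
x=7: ŷ = 2 + 7 = 9; r = 8 − 9 = -1
x=8: ŷ = 2 + 8 = 10; r = 12 − 10 = 2
x=12: ŷ = 2 + 12 = 14; r = 18 − 14 = 4
x=13: ŷ = 2 + 13 = 15; r = 19 − 15 = 4
x=15: ŷ = 2 + 15 = 17; r = 16 − 17 = -1
x=22: ŷ = 2 + 22 = 24; r = 22 − 24 = -2
x=25: ŷ = 2 + 25 = 27; r = 30 − 27 = 3
x=29: ŷ = 2 + 29 = 31; r = 30 − 31 = -1
x=30: ŷ = 2 + 30 = 32; r = 30 − 32 = -2
|r| > 1.5: x=6 (|r|=6), x=8 (|r|=2), x=12 (|r|=4), x=13 (|r|=4), x=22 (|r|=2), x=25 (|r|=3), x=30 (|r|=2) → 7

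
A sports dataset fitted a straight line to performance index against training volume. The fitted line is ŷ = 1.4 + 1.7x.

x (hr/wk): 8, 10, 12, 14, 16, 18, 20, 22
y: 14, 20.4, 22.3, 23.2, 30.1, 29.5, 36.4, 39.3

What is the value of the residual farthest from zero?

e = -2.5

x=8: ŷ = 1.4 + 1.7·8 = 15; e = 14 − 15 = -1
x=10: ŷ = 1.4 + 1.7·10 = 18.4; e = 20.4 − 18.4 = 2
x=12: ŷ = 1.4 + 1.7·12 = 21.8; e = 22.3 − 21.8 = 0.5
x=14: ŷ = 1.4 + 1.7·14 = 25.2; e = 23.2 − 25.2 = -2
x=16: ŷ = 1.4 + 1.7·16 = 28.6; e = 30.1 − 28.6 = 1.5
x=18: ŷ = 1.4 + 1.7·18 = 32; e = 29.5 − 32 = -2.5
x=20: ŷ = 1.4 + 1.7·20 = 35.4; e = 36.4 − 35.4 = 1
x=22: ŷ = 1.4 + 1.7·22 = 38.8; e = 39.3 − 38.8 = 0.5
Largest |e| is 2.5 at x = 18, residual -2.5.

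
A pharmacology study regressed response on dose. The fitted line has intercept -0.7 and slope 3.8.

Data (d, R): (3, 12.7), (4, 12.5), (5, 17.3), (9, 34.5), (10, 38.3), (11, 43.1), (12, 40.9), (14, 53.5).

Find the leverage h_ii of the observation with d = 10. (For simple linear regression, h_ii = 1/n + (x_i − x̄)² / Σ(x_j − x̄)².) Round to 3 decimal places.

d̄ = (3 + 4 + 5 + 9 + 10 + 11 + 12 + 14)/8 = 8.5
Σ(d − d̄)² = 30.25 + 20.25 + 12.25 + 0.25 + 2.25 + 6.25 + 12.25 + 30.25 = 114
h = 1/8 + (1.5)²/114 = 0.125 + 0.0197368 = 0.145

h = 0.145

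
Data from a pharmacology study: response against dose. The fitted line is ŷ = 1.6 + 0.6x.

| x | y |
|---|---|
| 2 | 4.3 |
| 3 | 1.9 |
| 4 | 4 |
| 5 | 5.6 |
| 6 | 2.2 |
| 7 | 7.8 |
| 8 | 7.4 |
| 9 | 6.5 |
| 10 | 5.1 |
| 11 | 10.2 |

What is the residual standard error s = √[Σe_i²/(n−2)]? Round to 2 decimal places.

s = 1.94

x=2: ŷ = 1.6 + 0.6·2 = 2.8; e = 4.3 − 2.8 = 1.5
x=3: ŷ = 1.6 + 0.6·3 = 3.4; e = 1.9 − 3.4 = -1.5
x=4: ŷ = 1.6 + 0.6·4 = 4; e = 4 − 4 = 0
x=5: ŷ = 1.6 + 0.6·5 = 4.6; e = 5.6 − 4.6 = 1
x=6: ŷ = 1.6 + 0.6·6 = 5.2; e = 2.2 − 5.2 = -3
x=7: ŷ = 1.6 + 0.6·7 = 5.8; e = 7.8 − 5.8 = 2
x=8: ŷ = 1.6 + 0.6·8 = 6.4; e = 7.4 − 6.4 = 1
x=9: ŷ = 1.6 + 0.6·9 = 7; e = 6.5 − 7 = -0.5
x=10: ŷ = 1.6 + 0.6·10 = 7.6; e = 5.1 − 7.6 = -2.5
x=11: ŷ = 1.6 + 0.6·11 = 8.2; e = 10.2 − 8.2 = 2
SSE = 2.25 + 2.25 + 0 + 1 + 9 + 4 + 1 + 0.25 + 6.25 + 4 = 30
s = √(30/8) = √3.75 ≈ 1.94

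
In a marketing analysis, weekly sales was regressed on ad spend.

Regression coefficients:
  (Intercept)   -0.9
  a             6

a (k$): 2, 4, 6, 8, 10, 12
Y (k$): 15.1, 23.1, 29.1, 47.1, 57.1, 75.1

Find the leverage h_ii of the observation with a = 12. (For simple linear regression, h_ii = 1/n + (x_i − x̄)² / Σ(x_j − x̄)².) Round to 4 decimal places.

ā = (2 + 4 + 6 + 8 + 10 + 12)/6 = 7
Σ(a − ā)² = 25 + 9 + 1 + 1 + 9 + 25 = 70
h = 1/6 + (5)²/70 = 0.166667 + 0.357143 = 0.5238

h = 0.5238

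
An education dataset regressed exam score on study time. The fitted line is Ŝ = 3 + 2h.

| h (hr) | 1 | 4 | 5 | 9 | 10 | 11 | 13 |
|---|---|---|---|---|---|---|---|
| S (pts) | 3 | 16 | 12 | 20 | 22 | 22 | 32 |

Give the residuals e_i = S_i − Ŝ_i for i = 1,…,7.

-2, 5, -1, -1, -1, -3, 3

h=1: Ŝ = 3 + 2·1 = 5; e = 3 − 5 = -2
h=4: Ŝ = 3 + 2·4 = 11; e = 16 − 11 = 5
h=5: Ŝ = 3 + 2·5 = 13; e = 12 − 13 = -1
h=9: Ŝ = 3 + 2·9 = 21; e = 20 − 21 = -1
h=10: Ŝ = 3 + 2·10 = 23; e = 22 − 23 = -1
h=11: Ŝ = 3 + 2·11 = 25; e = 22 − 25 = -3
h=13: Ŝ = 3 + 2·13 = 29; e = 32 − 29 = 3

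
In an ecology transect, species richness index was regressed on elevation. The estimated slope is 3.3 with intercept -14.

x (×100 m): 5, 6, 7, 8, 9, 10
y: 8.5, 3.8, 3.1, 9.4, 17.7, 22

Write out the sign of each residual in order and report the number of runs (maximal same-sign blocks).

3 runs

x=5: ŷ = -14 + 3.3·5 = 2.5; e = 8.5 − 2.5 = 6
x=6: ŷ = -14 + 3.3·6 = 5.8; e = 3.8 − 5.8 = -2
x=7: ŷ = -14 + 3.3·7 = 9.1; e = 3.1 − 9.1 = -6
x=8: ŷ = -14 + 3.3·8 = 12.4; e = 9.4 − 12.4 = -3
x=9: ŷ = -14 + 3.3·9 = 15.7; e = 17.7 − 15.7 = 2
x=10: ŷ = -14 + 3.3·10 = 19; e = 22 − 19 = 3
Signs: + − − − + +
Runs: +×1, −×3, +×2 → 3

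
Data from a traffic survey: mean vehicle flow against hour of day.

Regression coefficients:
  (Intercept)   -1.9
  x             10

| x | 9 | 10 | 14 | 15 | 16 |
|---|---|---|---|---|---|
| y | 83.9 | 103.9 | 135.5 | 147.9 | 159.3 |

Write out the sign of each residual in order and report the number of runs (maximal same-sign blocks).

4 runs

x=9: ŷ = -1.9 + 10·9 = 88.1; r = 83.9 − 88.1 = -4.2
x=10: ŷ = -1.9 + 10·10 = 98.1; r = 103.9 − 98.1 = 5.8
x=14: ŷ = -1.9 + 10·14 = 138.1; r = 135.5 − 138.1 = -2.6
x=15: ŷ = -1.9 + 10·15 = 148.1; r = 147.9 − 148.1 = -0.2
x=16: ŷ = -1.9 + 10·16 = 158.1; r = 159.3 − 158.1 = 1.2
Signs: − + − − +
Runs: −×1, +×1, −×2, +×1 → 4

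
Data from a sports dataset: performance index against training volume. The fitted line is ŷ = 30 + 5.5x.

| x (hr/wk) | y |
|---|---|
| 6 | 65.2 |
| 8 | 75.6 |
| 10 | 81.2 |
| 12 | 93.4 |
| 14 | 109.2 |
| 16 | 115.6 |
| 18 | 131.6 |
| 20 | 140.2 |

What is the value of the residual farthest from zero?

r = -3.8

x=6: ŷ = 30 + 5.5·6 = 63; r = 65.2 − 63 = 2.2
x=8: ŷ = 30 + 5.5·8 = 74; r = 75.6 − 74 = 1.6
x=10: ŷ = 30 + 5.5·10 = 85; r = 81.2 − 85 = -3.8
x=12: ŷ = 30 + 5.5·12 = 96; r = 93.4 − 96 = -2.6
x=14: ŷ = 30 + 5.5·14 = 107; r = 109.2 − 107 = 2.2
x=16: ŷ = 30 + 5.5·16 = 118; r = 115.6 − 118 = -2.4
x=18: ŷ = 30 + 5.5·18 = 129; r = 131.6 − 129 = 2.6
x=20: ŷ = 30 + 5.5·20 = 140; r = 140.2 − 140 = 0.2
Largest |r| is 3.8 at x = 10, residual -3.8.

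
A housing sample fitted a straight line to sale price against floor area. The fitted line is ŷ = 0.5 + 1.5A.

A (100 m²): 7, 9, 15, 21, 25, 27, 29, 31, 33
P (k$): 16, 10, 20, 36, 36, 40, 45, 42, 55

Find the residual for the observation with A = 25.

r = -2

ŷ = 0.5 + 1.5·25 = 38
r = 36 − 38 = -2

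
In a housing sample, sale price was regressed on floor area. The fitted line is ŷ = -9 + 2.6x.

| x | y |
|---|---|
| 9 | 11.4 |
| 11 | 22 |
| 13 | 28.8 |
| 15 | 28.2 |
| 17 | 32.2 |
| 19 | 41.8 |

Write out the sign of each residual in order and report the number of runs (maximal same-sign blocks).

x=9: ŷ = -9 + 2.6·9 = 14.4; r = 11.4 − 14.4 = -3
x=11: ŷ = -9 + 2.6·11 = 19.6; r = 22 − 19.6 = 2.4
x=13: ŷ = -9 + 2.6·13 = 24.8; r = 28.8 − 24.8 = 4
x=15: ŷ = -9 + 2.6·15 = 30; r = 28.2 − 30 = -1.8
x=17: ŷ = -9 + 2.6·17 = 35.2; r = 32.2 − 35.2 = -3
x=19: ŷ = -9 + 2.6·19 = 40.4; r = 41.8 − 40.4 = 1.4
Signs: − + + − − +
Runs: −×1, +×2, −×2, +×1 → 4

4 runs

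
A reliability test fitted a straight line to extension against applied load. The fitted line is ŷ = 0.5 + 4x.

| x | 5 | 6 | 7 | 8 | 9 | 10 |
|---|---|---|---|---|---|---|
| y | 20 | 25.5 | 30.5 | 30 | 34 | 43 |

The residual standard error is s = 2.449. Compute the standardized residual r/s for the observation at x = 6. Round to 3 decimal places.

0.408

ŷ = 0.5 + 4·6 = 24.5
r = 25.5 − 24.5 = 1
r/s = 1 / 2.449 = 0.408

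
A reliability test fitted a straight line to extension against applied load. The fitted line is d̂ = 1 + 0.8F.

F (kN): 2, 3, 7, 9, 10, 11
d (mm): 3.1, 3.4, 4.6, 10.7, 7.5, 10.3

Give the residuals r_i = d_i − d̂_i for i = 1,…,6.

0.5, 0, -2, 2.5, -1.5, 0.5

F=2: d̂ = 1 + 0.8·2 = 2.6; r = 3.1 − 2.6 = 0.5
F=3: d̂ = 1 + 0.8·3 = 3.4; r = 3.4 − 3.4 = 0
F=7: d̂ = 1 + 0.8·7 = 6.6; r = 4.6 − 6.6 = -2
F=9: d̂ = 1 + 0.8·9 = 8.2; r = 10.7 − 8.2 = 2.5
F=10: d̂ = 1 + 0.8·10 = 9; r = 7.5 − 9 = -1.5
F=11: d̂ = 1 + 0.8·11 = 9.8; r = 10.3 − 9.8 = 0.5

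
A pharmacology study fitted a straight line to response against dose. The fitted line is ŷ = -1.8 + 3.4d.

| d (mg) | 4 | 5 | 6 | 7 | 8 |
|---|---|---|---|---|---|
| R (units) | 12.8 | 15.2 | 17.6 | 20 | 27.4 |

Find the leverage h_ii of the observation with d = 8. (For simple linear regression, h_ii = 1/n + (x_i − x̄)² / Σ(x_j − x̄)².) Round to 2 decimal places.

h = 0.60

d̄ = (4 + 5 + 6 + 7 + 8)/5 = 6
Σ(d − d̄)² = 4 + 1 + 0 + 1 + 4 = 10
h = 1/5 + (2)²/10 = 0.2 + 0.4 = 0.60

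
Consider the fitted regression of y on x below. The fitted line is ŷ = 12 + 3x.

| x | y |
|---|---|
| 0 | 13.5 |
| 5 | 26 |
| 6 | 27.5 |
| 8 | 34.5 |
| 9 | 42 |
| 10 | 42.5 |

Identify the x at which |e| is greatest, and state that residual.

x = 9, e = 3

x=0: ŷ = 12 + 3·0 = 12; e = 13.5 − 12 = 1.5
x=5: ŷ = 12 + 3·5 = 27; e = 26 − 27 = -1
x=6: ŷ = 12 + 3·6 = 30; e = 27.5 − 30 = -2.5
x=8: ŷ = 12 + 3·8 = 36; e = 34.5 − 36 = -1.5
x=9: ŷ = 12 + 3·9 = 39; e = 42 − 39 = 3
x=10: ŷ = 12 + 3·10 = 42; e = 42.5 − 42 = 0.5
Largest |e| is 3 at x = 9, residual 3.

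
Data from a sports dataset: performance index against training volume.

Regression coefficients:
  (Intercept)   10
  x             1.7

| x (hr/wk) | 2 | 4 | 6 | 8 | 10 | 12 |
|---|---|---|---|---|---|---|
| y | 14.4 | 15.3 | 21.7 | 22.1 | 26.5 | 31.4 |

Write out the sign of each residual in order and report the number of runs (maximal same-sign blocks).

x=2: ŷ = 10 + 1.7·2 = 13.4; e = 14.4 − 13.4 = 1
x=4: ŷ = 10 + 1.7·4 = 16.8; e = 15.3 − 16.8 = -1.5
x=6: ŷ = 10 + 1.7·6 = 20.2; e = 21.7 − 20.2 = 1.5
x=8: ŷ = 10 + 1.7·8 = 23.6; e = 22.1 − 23.6 = -1.5
x=10: ŷ = 10 + 1.7·10 = 27; e = 26.5 − 27 = -0.5
x=12: ŷ = 10 + 1.7·12 = 30.4; e = 31.4 − 30.4 = 1
Signs: + − + − − +
Runs: +×1, −×1, +×1, −×2, +×1 → 5

5 runs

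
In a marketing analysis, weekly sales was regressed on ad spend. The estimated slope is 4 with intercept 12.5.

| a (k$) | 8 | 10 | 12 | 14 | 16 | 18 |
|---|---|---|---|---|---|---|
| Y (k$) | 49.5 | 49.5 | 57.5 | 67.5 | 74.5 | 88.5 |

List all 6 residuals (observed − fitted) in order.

5, -3, -3, -1, -2, 4

a=8: Ŷ = 12.5 + 4·8 = 44.5; r = 49.5 − 44.5 = 5
a=10: Ŷ = 12.5 + 4·10 = 52.5; r = 49.5 − 52.5 = -3
a=12: Ŷ = 12.5 + 4·12 = 60.5; r = 57.5 − 60.5 = -3
a=14: Ŷ = 12.5 + 4·14 = 68.5; r = 67.5 − 68.5 = -1
a=16: Ŷ = 12.5 + 4·16 = 76.5; r = 74.5 − 76.5 = -2
a=18: Ŷ = 12.5 + 4·18 = 84.5; r = 88.5 − 84.5 = 4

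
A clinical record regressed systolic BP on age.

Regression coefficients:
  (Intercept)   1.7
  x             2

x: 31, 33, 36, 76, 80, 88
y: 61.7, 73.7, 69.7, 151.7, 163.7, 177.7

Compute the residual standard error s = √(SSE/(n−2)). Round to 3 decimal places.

s = 4.000

x=31: ŷ = 1.7 + 2·31 = 63.7; e = 61.7 − 63.7 = -2
x=33: ŷ = 1.7 + 2·33 = 67.7; e = 73.7 − 67.7 = 6
x=36: ŷ = 1.7 + 2·36 = 73.7; e = 69.7 − 73.7 = -4
x=76: ŷ = 1.7 + 2·76 = 153.7; e = 151.7 − 153.7 = -2
x=80: ŷ = 1.7 + 2·80 = 161.7; e = 163.7 − 161.7 = 2
x=88: ŷ = 1.7 + 2·88 = 177.7; e = 177.7 − 177.7 = 0
SSE = 4 + 36 + 16 + 4 + 4 + 0 = 64
s = √(64/4) = √16 ≈ 4.000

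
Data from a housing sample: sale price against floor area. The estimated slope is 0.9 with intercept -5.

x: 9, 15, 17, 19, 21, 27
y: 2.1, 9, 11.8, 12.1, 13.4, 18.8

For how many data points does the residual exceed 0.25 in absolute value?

5

x=9: ŷ = -5 + 0.9·9 = 3.1; r = 2.1 − 3.1 = -1
x=15: ŷ = -5 + 0.9·15 = 8.5; r = 9 − 8.5 = 0.5
x=17: ŷ = -5 + 0.9·17 = 10.3; r = 11.8 − 10.3 = 1.5
x=19: ŷ = -5 + 0.9·19 = 12.1; r = 12.1 − 12.1 = 0
x=21: ŷ = -5 + 0.9·21 = 13.9; r = 13.4 − 13.9 = -0.5
x=27: ŷ = -5 + 0.9·27 = 19.3; r = 18.8 − 19.3 = -0.5
|r| > 0.25: x=9 (|r|=1), x=15 (|r|=0.5), x=17 (|r|=1.5), x=21 (|r|=0.5), x=27 (|r|=0.5) → 5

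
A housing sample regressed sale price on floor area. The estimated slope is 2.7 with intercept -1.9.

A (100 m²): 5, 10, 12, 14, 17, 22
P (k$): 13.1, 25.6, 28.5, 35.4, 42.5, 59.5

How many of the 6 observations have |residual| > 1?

4

A=5: ŷ = -1.9 + 2.7·5 = 11.6; e = 13.1 − 11.6 = 1.5
A=10: ŷ = -1.9 + 2.7·10 = 25.1; e = 25.6 − 25.1 = 0.5
A=12: ŷ = -1.9 + 2.7·12 = 30.5; e = 28.5 − 30.5 = -2
A=14: ŷ = -1.9 + 2.7·14 = 35.9; e = 35.4 − 35.9 = -0.5
A=17: ŷ = -1.9 + 2.7·17 = 44; e = 42.5 − 44 = -1.5
A=22: ŷ = -1.9 + 2.7·22 = 57.5; e = 59.5 − 57.5 = 2
|e| > 1: A=5 (|e|=1.5), A=12 (|e|=2), A=17 (|e|=1.5), A=22 (|e|=2) → 4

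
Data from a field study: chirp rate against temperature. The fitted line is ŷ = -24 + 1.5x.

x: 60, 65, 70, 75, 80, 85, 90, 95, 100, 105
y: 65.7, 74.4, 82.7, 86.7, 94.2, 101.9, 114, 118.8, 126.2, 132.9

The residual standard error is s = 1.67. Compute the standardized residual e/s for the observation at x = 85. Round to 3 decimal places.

ŷ = -24 + 1.5·85 = 103.5
e = 101.9 − 103.5 = -1.6
e/s = -1.6 / 1.67 = -0.958

-0.958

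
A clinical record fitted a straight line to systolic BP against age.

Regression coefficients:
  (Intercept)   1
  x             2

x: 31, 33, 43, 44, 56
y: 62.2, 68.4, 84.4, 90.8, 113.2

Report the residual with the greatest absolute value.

r = -2.6

x=31: ŷ = 1 + 2·31 = 63; r = 62.2 − 63 = -0.8
x=33: ŷ = 1 + 2·33 = 67; r = 68.4 − 67 = 1.4
x=43: ŷ = 1 + 2·43 = 87; r = 84.4 − 87 = -2.6
x=44: ŷ = 1 + 2·44 = 89; r = 90.8 − 89 = 1.8
x=56: ŷ = 1 + 2·56 = 113; r = 113.2 − 113 = 0.2
Largest |r| is 2.6 at x = 43, residual -2.6.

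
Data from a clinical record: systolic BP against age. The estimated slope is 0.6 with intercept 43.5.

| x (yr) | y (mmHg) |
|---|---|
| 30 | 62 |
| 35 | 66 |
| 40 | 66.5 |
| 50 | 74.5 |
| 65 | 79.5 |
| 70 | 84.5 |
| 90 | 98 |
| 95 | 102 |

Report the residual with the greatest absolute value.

x=30: ŷ = 43.5 + 0.6·30 = 61.5; e = 62 − 61.5 = 0.5
x=35: ŷ = 43.5 + 0.6·35 = 64.5; e = 66 − 64.5 = 1.5
x=40: ŷ = 43.5 + 0.6·40 = 67.5; e = 66.5 − 67.5 = -1
x=50: ŷ = 43.5 + 0.6·50 = 73.5; e = 74.5 − 73.5 = 1
x=65: ŷ = 43.5 + 0.6·65 = 82.5; e = 79.5 − 82.5 = -3
x=70: ŷ = 43.5 + 0.6·70 = 85.5; e = 84.5 − 85.5 = -1
x=90: ŷ = 43.5 + 0.6·90 = 97.5; e = 98 − 97.5 = 0.5
x=95: ŷ = 43.5 + 0.6·95 = 100.5; e = 102 − 100.5 = 1.5
Largest |e| is 3 at x = 65, residual -3.

e = -3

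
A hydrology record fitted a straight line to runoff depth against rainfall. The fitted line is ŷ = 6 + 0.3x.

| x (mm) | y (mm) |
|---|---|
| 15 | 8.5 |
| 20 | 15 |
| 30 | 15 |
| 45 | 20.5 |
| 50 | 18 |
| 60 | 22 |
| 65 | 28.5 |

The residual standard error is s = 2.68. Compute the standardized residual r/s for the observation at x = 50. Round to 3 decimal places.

-1.119

ŷ = 6 + 0.3·50 = 21
r = 18 − 21 = -3
r/s = -3 / 2.68 = -1.119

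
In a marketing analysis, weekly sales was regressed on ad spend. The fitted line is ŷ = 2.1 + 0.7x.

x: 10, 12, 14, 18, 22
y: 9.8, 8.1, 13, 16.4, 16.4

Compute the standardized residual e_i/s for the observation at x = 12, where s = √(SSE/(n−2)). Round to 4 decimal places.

-1.2226

x=10: ŷ = 2.1 + 0.7·10 = 9.1; e = 9.8 − 9.1 = 0.7
x=12: ŷ = 2.1 + 0.7·12 = 10.5; e = 8.1 − 10.5 = -2.4
x=14: ŷ = 2.1 + 0.7·14 = 11.9; e = 13 − 11.9 = 1.1
x=18: ŷ = 2.1 + 0.7·18 = 14.7; e = 16.4 − 14.7 = 1.7
x=22: ŷ = 2.1 + 0.7·22 = 17.5; e = 16.4 − 17.5 = -1.1
SSE = 0.49 + 5.76 + 1.21 + 2.89 + 1.21 = 11.56
s = √(11.56/3) = 1.96299
e/s = -2.4 / 1.96299 = -1.2226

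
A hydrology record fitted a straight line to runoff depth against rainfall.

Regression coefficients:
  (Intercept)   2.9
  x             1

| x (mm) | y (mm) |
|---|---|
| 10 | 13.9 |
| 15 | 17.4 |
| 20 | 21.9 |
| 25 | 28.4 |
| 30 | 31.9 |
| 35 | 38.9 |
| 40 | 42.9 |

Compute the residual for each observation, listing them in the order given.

x=10: ŷ = 2.9 + 10 = 12.9; e = 13.9 − 12.9 = 1
x=15: ŷ = 2.9 + 15 = 17.9; e = 17.4 − 17.9 = -0.5
x=20: ŷ = 2.9 + 20 = 22.9; e = 21.9 − 22.9 = -1
x=25: ŷ = 2.9 + 25 = 27.9; e = 28.4 − 27.9 = 0.5
x=30: ŷ = 2.9 + 30 = 32.9; e = 31.9 − 32.9 = -1
x=35: ŷ = 2.9 + 35 = 37.9; e = 38.9 − 37.9 = 1
x=40: ŷ = 2.9 + 40 = 42.9; e = 42.9 − 42.9 = 0

1, -0.5, -1, 0.5, -1, 1, 0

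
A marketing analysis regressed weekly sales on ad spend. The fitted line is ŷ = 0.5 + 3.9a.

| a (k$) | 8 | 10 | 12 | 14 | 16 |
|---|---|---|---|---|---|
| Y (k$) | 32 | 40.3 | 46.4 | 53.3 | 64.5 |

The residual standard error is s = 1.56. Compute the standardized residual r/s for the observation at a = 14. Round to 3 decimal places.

ŷ = 0.5 + 3.9·14 = 55.1
r = 53.3 − 55.1 = -1.8
r/s = -1.8 / 1.56 = -1.154

-1.154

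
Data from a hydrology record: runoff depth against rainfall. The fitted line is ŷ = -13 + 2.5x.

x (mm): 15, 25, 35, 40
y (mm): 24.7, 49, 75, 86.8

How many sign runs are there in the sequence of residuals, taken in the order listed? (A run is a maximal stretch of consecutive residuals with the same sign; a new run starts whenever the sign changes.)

4 runs

x=15: ŷ = -13 + 2.5·15 = 24.5; e = 24.7 − 24.5 = 0.2
x=25: ŷ = -13 + 2.5·25 = 49.5; e = 49 − 49.5 = -0.5
x=35: ŷ = -13 + 2.5·35 = 74.5; e = 75 − 74.5 = 0.5
x=40: ŷ = -13 + 2.5·40 = 87; e = 86.8 − 87 = -0.2
Signs: + − + −
Runs: +×1, −×1, +×1, −×1 → 4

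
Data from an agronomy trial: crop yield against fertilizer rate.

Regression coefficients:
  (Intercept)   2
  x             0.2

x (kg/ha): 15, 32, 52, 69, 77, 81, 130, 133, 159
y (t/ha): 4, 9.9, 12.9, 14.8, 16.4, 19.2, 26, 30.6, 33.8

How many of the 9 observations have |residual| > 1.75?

x=15: ŷ = 2 + 0.2·15 = 5; e = 4 − 5 = -1
x=32: ŷ = 2 + 0.2·32 = 8.4; e = 9.9 − 8.4 = 1.5
x=52: ŷ = 2 + 0.2·52 = 12.4; e = 12.9 − 12.4 = 0.5
x=69: ŷ = 2 + 0.2·69 = 15.8; e = 14.8 − 15.8 = -1
x=77: ŷ = 2 + 0.2·77 = 17.4; e = 16.4 − 17.4 = -1
x=81: ŷ = 2 + 0.2·81 = 18.2; e = 19.2 − 18.2 = 1
x=130: ŷ = 2 + 0.2·130 = 28; e = 26 − 28 = -2
x=133: ŷ = 2 + 0.2·133 = 28.6; e = 30.6 − 28.6 = 2
x=159: ŷ = 2 + 0.2·159 = 33.8; e = 33.8 − 33.8 = 0
|e| > 1.75: x=130 (|e|=2), x=133 (|e|=2) → 2

2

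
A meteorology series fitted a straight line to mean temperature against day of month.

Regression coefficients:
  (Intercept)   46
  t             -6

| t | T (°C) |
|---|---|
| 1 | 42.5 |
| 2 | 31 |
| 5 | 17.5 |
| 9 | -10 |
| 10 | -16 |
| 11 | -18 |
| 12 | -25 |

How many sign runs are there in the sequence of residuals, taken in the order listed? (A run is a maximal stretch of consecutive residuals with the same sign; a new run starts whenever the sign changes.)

t=1: ŷ = 46 − 6·1 = 40; r = 42.5 − 40 = 2.5
t=2: ŷ = 46 − 6·2 = 34; r = 31 − 34 = -3
t=5: ŷ = 46 − 6·5 = 16; r = 17.5 − 16 = 1.5
t=9: ŷ = 46 − 6·9 = -8; r = -10 − (-8) = -2
t=10: ŷ = 46 − 6·10 = -14; r = -16 − (-14) = -2
t=11: ŷ = 46 − 6·11 = -20; r = -18 − (-20) = 2
t=12: ŷ = 46 − 6·12 = -26; r = -25 − (-26) = 1
Signs: + − + − − + +
Runs: +×1, −×1, +×1, −×2, +×2 → 5

5 runs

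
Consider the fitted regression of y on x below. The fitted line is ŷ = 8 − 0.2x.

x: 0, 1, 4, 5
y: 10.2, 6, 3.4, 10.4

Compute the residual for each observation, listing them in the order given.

x=0: ŷ = 8 − 0.2·0 = 8; r = 10.2 − 8 = 2.2
x=1: ŷ = 8 − 0.2·1 = 7.8; r = 6 − 7.8 = -1.8
x=4: ŷ = 8 − 0.2·4 = 7.2; r = 3.4 − 7.2 = -3.8
x=5: ŷ = 8 − 0.2·5 = 7; r = 10.4 − 7 = 3.4

2.2, -1.8, -3.8, 3.4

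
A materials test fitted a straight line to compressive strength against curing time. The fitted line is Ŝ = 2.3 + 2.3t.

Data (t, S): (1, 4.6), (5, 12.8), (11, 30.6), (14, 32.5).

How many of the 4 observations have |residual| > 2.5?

t=1: Ŝ = 2.3 + 2.3·1 = 4.6; e = 4.6 − 4.6 = 0
t=5: Ŝ = 2.3 + 2.3·5 = 13.8; e = 12.8 − 13.8 = -1
t=11: Ŝ = 2.3 + 2.3·11 = 27.6; e = 30.6 − 27.6 = 3
t=14: Ŝ = 2.3 + 2.3·14 = 34.5; e = 32.5 − 34.5 = -2
|e| > 2.5: t=11 (|e|=3) → 1

1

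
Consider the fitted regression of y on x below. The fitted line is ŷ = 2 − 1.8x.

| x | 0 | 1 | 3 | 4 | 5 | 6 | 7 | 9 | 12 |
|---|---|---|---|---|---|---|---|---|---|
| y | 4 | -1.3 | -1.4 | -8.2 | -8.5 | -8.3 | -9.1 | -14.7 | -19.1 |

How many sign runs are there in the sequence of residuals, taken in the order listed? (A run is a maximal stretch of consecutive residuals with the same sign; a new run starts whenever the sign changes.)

7 runs

x=0: ŷ = 2 − 1.8·0 = 2; r = 4 − 2 = 2
x=1: ŷ = 2 − 1.8·1 = 0.2; r = -1.3 − 0.2 = -1.5
x=3: ŷ = 2 − 1.8·3 = -3.4; r = -1.4 − (-3.4) = 2
x=4: ŷ = 2 − 1.8·4 = -5.2; r = -8.2 − (-5.2) = -3
x=5: ŷ = 2 − 1.8·5 = -7; r = -8.5 − (-7) = -1.5
x=6: ŷ = 2 − 1.8·6 = -8.8; r = -8.3 − (-8.8) = 0.5
x=7: ŷ = 2 − 1.8·7 = -10.6; r = -9.1 − (-10.6) = 1.5
x=9: ŷ = 2 − 1.8·9 = -14.2; r = -14.7 − (-14.2) = -0.5
x=12: ŷ = 2 − 1.8·12 = -19.6; r = -19.1 − (-19.6) = 0.5
Signs: + − + − − + + − +
Runs: +×1, −×1, +×1, −×2, +×2, −×1, +×1 → 7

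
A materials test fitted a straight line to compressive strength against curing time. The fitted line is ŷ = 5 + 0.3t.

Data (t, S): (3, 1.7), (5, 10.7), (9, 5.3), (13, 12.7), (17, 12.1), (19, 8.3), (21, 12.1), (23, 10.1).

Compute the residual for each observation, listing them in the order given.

t=3: ŷ = 5 + 0.3·3 = 5.9; r = 1.7 − 5.9 = -4.2
t=5: ŷ = 5 + 0.3·5 = 6.5; r = 10.7 − 6.5 = 4.2
t=9: ŷ = 5 + 0.3·9 = 7.7; r = 5.3 − 7.7 = -2.4
t=13: ŷ = 5 + 0.3·13 = 8.9; r = 12.7 − 8.9 = 3.8
t=17: ŷ = 5 + 0.3·17 = 10.1; r = 12.1 − 10.1 = 2
t=19: ŷ = 5 + 0.3·19 = 10.7; r = 8.3 − 10.7 = -2.4
t=21: ŷ = 5 + 0.3·21 = 11.3; r = 12.1 − 11.3 = 0.8
t=23: ŷ = 5 + 0.3·23 = 11.9; r = 10.1 − 11.9 = -1.8

-4.2, 4.2, -2.4, 3.8, 2, -2.4, 0.8, -1.8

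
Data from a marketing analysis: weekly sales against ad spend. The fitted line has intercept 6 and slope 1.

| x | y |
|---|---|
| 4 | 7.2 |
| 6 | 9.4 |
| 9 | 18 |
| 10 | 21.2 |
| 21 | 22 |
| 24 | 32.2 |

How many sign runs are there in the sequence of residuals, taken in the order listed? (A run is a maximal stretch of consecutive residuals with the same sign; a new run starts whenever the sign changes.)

4 runs

x=4: ŷ = 6 + 4 = 10; e = 7.2 − 10 = -2.8
x=6: ŷ = 6 + 6 = 12; e = 9.4 − 12 = -2.6
x=9: ŷ = 6 + 9 = 15; e = 18 − 15 = 3
x=10: ŷ = 6 + 10 = 16; e = 21.2 − 16 = 5.2
x=21: ŷ = 6 + 21 = 27; e = 22 − 27 = -5
x=24: ŷ = 6 + 24 = 30; e = 32.2 − 30 = 2.2
Signs: − − + + − +
Runs: −×2, +×2, −×1, +×1 → 4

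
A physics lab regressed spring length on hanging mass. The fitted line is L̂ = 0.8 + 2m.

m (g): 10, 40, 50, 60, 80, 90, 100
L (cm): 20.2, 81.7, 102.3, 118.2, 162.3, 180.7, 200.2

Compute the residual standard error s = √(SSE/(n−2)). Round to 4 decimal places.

m=10: L̂ = 0.8 + 2·10 = 20.8; r = 20.2 − 20.8 = -0.6
m=40: L̂ = 0.8 + 2·40 = 80.8; r = 81.7 − 80.8 = 0.9
m=50: L̂ = 0.8 + 2·50 = 100.8; r = 102.3 − 100.8 = 1.5
m=60: L̂ = 0.8 + 2·60 = 120.8; r = 118.2 − 120.8 = -2.6
m=80: L̂ = 0.8 + 2·80 = 160.8; r = 162.3 − 160.8 = 1.5
m=90: L̂ = 0.8 + 2·90 = 180.8; r = 180.7 − 180.8 = -0.1
m=100: L̂ = 0.8 + 2·100 = 200.8; r = 200.2 − 200.8 = -0.6
SSE = 0.36 + 0.81 + 2.25 + 6.76 + 2.25 + 0.01 + 0.36 = 12.8
s = √(12.8/5) = √2.56 ≈ 1.6000

s = 1.6000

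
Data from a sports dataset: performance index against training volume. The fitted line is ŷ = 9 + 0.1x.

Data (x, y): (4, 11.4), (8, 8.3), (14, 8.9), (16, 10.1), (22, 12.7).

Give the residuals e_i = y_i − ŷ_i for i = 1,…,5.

x=4: ŷ = 9 + 0.1·4 = 9.4; e = 11.4 − 9.4 = 2
x=8: ŷ = 9 + 0.1·8 = 9.8; e = 8.3 − 9.8 = -1.5
x=14: ŷ = 9 + 0.1·14 = 10.4; e = 8.9 − 10.4 = -1.5
x=16: ŷ = 9 + 0.1·16 = 10.6; e = 10.1 − 10.6 = -0.5
x=22: ŷ = 9 + 0.1·22 = 11.2; e = 12.7 − 11.2 = 1.5

2, -1.5, -1.5, -0.5, 1.5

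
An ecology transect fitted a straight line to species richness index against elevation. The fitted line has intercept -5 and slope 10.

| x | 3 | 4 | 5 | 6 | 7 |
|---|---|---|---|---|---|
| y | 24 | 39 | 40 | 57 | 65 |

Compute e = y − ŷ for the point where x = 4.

e = 4

ŷ = -5 + 10·4 = 35
e = 39 − 35 = 4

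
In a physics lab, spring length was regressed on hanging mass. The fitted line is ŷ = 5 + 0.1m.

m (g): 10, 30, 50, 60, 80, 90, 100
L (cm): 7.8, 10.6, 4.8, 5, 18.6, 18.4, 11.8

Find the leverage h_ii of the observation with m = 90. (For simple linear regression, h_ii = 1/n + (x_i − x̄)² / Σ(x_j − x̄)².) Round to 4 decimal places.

m̄ = (10 + 30 + 50 + 60 + 80 + 90 + 100)/7 = 60
Σ(m − m̄)² = 2500 + 900 + 100 + 0 + 400 + 900 + 1600 = 6400
h = 1/7 + (30)²/6400 = 0.142857 + 0.140625 = 0.2835

h = 0.2835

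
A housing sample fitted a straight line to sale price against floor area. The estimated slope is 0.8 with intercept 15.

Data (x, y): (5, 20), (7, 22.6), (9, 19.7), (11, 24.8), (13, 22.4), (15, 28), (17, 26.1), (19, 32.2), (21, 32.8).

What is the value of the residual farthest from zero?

x=5: ŷ = 15 + 0.8·5 = 19; e = 20 − 19 = 1
x=7: ŷ = 15 + 0.8·7 = 20.6; e = 22.6 − 20.6 = 2
x=9: ŷ = 15 + 0.8·9 = 22.2; e = 19.7 − 22.2 = -2.5
x=11: ŷ = 15 + 0.8·11 = 23.8; e = 24.8 − 23.8 = 1
x=13: ŷ = 15 + 0.8·13 = 25.4; e = 22.4 − 25.4 = -3
x=15: ŷ = 15 + 0.8·15 = 27; e = 28 − 27 = 1
x=17: ŷ = 15 + 0.8·17 = 28.6; e = 26.1 − 28.6 = -2.5
x=19: ŷ = 15 + 0.8·19 = 30.2; e = 32.2 − 30.2 = 2
x=21: ŷ = 15 + 0.8·21 = 31.8; e = 32.8 − 31.8 = 1
Largest |e| is 3 at x = 13, residual -3.

e = -3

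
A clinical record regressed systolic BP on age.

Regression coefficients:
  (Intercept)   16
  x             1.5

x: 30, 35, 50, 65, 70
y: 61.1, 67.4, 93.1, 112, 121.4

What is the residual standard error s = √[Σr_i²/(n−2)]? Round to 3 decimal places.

x=30: ŷ = 16 + 1.5·30 = 61; r = 61.1 − 61 = 0.1
x=35: ŷ = 16 + 1.5·35 = 68.5; r = 67.4 − 68.5 = -1.1
x=50: ŷ = 16 + 1.5·50 = 91; r = 93.1 − 91 = 2.1
x=65: ŷ = 16 + 1.5·65 = 113.5; r = 112 − 113.5 = -1.5
x=70: ŷ = 16 + 1.5·70 = 121; r = 121.4 − 121 = 0.4
SSE = 0.01 + 1.21 + 4.41 + 2.25 + 0.16 = 8.04
s = √(8.04/3) = √2.68 ≈ 1.637

s = 1.637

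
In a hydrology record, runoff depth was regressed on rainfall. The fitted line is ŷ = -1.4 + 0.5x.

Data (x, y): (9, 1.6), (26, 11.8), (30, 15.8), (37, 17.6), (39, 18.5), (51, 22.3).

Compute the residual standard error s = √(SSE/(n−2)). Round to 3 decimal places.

s = 1.642

x=9: ŷ = -1.4 + 0.5·9 = 3.1; e = 1.6 − 3.1 = -1.5
x=26: ŷ = -1.4 + 0.5·26 = 11.6; e = 11.8 − 11.6 = 0.2
x=30: ŷ = -1.4 + 0.5·30 = 13.6; e = 15.8 − 13.6 = 2.2
x=37: ŷ = -1.4 + 0.5·37 = 17.1; e = 17.6 − 17.1 = 0.5
x=39: ŷ = -1.4 + 0.5·39 = 18.1; e = 18.5 − 18.1 = 0.4
x=51: ŷ = -1.4 + 0.5·51 = 24.1; e = 22.3 − 24.1 = -1.8
SSE = 2.25 + 0.04 + 4.84 + 0.25 + 0.16 + 3.24 = 10.78
s = √(10.78/4) = √2.695 ≈ 1.642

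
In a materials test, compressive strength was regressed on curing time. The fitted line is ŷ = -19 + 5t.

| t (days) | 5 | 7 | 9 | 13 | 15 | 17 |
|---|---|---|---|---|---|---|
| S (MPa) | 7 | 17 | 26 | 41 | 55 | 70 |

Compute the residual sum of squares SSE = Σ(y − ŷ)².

t=5: ŷ = -19 + 5·5 = 6; r = 7 − 6 = 1
t=7: ŷ = -19 + 5·7 = 16; r = 17 − 16 = 1
t=9: ŷ = -19 + 5·9 = 26; r = 26 − 26 = 0
t=13: ŷ = -19 + 5·13 = 46; r = 41 − 46 = -5
t=15: ŷ = -19 + 5·15 = 56; r = 55 − 56 = -1
t=17: ŷ = -19 + 5·17 = 66; r = 70 − 66 = 4
SSE = 1 + 1 + 0 + 25 + 1 + 16 = 44

SSE = 44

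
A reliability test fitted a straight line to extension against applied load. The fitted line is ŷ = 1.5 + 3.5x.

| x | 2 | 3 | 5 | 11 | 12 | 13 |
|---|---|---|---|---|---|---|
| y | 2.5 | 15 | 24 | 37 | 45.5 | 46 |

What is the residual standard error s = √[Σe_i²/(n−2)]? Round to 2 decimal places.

s = 4.58

x=2: ŷ = 1.5 + 3.5·2 = 8.5; e = 2.5 − 8.5 = -6
x=3: ŷ = 1.5 + 3.5·3 = 12; e = 15 − 12 = 3
x=5: ŷ = 1.5 + 3.5·5 = 19; e = 24 − 19 = 5
x=11: ŷ = 1.5 + 3.5·11 = 40; e = 37 − 40 = -3
x=12: ŷ = 1.5 + 3.5·12 = 43.5; e = 45.5 − 43.5 = 2
x=13: ŷ = 1.5 + 3.5·13 = 47; e = 46 − 47 = -1
SSE = 36 + 9 + 25 + 9 + 4 + 1 = 84
s = √(84/4) = √21 ≈ 4.58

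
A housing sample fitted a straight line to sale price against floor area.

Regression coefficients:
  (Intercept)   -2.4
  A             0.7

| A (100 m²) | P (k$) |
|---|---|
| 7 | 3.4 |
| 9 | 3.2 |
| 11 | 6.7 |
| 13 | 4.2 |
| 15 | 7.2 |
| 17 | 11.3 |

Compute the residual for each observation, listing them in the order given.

A=7: ŷ = -2.4 + 0.7·7 = 2.5; e = 3.4 − 2.5 = 0.9
A=9: ŷ = -2.4 + 0.7·9 = 3.9; e = 3.2 − 3.9 = -0.7
A=11: ŷ = -2.4 + 0.7·11 = 5.3; e = 6.7 − 5.3 = 1.4
A=13: ŷ = -2.4 + 0.7·13 = 6.7; e = 4.2 − 6.7 = -2.5
A=15: ŷ = -2.4 + 0.7·15 = 8.1; e = 7.2 − 8.1 = -0.9
A=17: ŷ = -2.4 + 0.7·17 = 9.5; e = 11.3 − 9.5 = 1.8

0.9, -0.7, 1.4, -2.5, -0.9, 1.8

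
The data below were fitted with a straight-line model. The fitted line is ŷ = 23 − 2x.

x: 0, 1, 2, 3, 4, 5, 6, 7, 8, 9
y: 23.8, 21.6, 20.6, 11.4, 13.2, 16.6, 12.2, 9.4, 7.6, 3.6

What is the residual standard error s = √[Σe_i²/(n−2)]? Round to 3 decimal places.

s = 2.623

x=0: ŷ = 23 − 2·0 = 23; e = 23.8 − 23 = 0.8
x=1: ŷ = 23 − 2·1 = 21; e = 21.6 − 21 = 0.6
x=2: ŷ = 23 − 2·2 = 19; e = 20.6 − 19 = 1.6
x=3: ŷ = 23 − 2·3 = 17; e = 11.4 − 17 = -5.6
x=4: ŷ = 23 − 2·4 = 15; e = 13.2 − 15 = -1.8
x=5: ŷ = 23 − 2·5 = 13; e = 16.6 − 13 = 3.6
x=6: ŷ = 23 − 2·6 = 11; e = 12.2 − 11 = 1.2
x=7: ŷ = 23 − 2·7 = 9; e = 9.4 − 9 = 0.4
x=8: ŷ = 23 − 2·8 = 7; e = 7.6 − 7 = 0.6
x=9: ŷ = 23 − 2·9 = 5; e = 3.6 − 5 = -1.4
SSE = 0.64 + 0.36 + 2.56 + 31.36 + 3.24 + 12.96 + 1.44 + 0.16 + 0.36 + 1.96 = 55.04
s = √(55.04/8) = √6.88 ≈ 2.623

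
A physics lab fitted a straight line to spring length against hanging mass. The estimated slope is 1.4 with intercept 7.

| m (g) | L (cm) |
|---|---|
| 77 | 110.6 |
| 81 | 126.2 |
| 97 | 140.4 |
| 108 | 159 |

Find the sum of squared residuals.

m=77: L̂ = 7 + 1.4·77 = 114.8; e = 110.6 − 114.8 = -4.2
m=81: L̂ = 7 + 1.4·81 = 120.4; e = 126.2 − 120.4 = 5.8
m=97: L̂ = 7 + 1.4·97 = 142.8; e = 140.4 − 142.8 = -2.4
m=108: L̂ = 7 + 1.4·108 = 158.2; e = 159 − 158.2 = 0.8
SSE = 17.64 + 33.64 + 5.76 + 0.64 = 57.68

SSE = 57.68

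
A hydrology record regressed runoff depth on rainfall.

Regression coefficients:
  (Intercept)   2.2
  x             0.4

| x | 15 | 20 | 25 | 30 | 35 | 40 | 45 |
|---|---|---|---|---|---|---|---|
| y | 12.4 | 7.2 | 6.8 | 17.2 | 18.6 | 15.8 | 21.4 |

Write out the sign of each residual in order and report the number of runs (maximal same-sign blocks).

x=15: ŷ = 2.2 + 0.4·15 = 8.2; e = 12.4 − 8.2 = 4.2
x=20: ŷ = 2.2 + 0.4·20 = 10.2; e = 7.2 − 10.2 = -3
x=25: ŷ = 2.2 + 0.4·25 = 12.2; e = 6.8 − 12.2 = -5.4
x=30: ŷ = 2.2 + 0.4·30 = 14.2; e = 17.2 − 14.2 = 3
x=35: ŷ = 2.2 + 0.4·35 = 16.2; e = 18.6 − 16.2 = 2.4
x=40: ŷ = 2.2 + 0.4·40 = 18.2; e = 15.8 − 18.2 = -2.4
x=45: ŷ = 2.2 + 0.4·45 = 20.2; e = 21.4 − 20.2 = 1.2
Signs: + − − + + − +
Runs: +×1, −×2, +×2, −×1, +×1 → 5

5 runs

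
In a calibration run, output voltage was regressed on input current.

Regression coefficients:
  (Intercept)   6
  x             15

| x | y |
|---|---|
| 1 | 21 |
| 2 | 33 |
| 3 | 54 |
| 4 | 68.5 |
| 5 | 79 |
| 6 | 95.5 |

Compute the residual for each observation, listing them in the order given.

x=1: ŷ = 6 + 15·1 = 21; e = 21 − 21 = 0
x=2: ŷ = 6 + 15·2 = 36; e = 33 − 36 = -3
x=3: ŷ = 6 + 15·3 = 51; e = 54 − 51 = 3
x=4: ŷ = 6 + 15·4 = 66; e = 68.5 − 66 = 2.5
x=5: ŷ = 6 + 15·5 = 81; e = 79 − 81 = -2
x=6: ŷ = 6 + 15·6 = 96; e = 95.5 − 96 = -0.5

0, -3, 3, 2.5, -2, -0.5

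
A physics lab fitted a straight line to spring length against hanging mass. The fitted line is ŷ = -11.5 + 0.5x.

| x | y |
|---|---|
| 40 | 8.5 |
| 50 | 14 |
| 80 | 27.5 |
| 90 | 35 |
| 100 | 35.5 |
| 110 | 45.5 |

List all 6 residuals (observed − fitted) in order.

0, 0.5, -1, 1.5, -3, 2

x=40: ŷ = -11.5 + 0.5·40 = 8.5; r = 8.5 − 8.5 = 0
x=50: ŷ = -11.5 + 0.5·50 = 13.5; r = 14 − 13.5 = 0.5
x=80: ŷ = -11.5 + 0.5·80 = 28.5; r = 27.5 − 28.5 = -1
x=90: ŷ = -11.5 + 0.5·90 = 33.5; r = 35 − 33.5 = 1.5
x=100: ŷ = -11.5 + 0.5·100 = 38.5; r = 35.5 − 38.5 = -3
x=110: ŷ = -11.5 + 0.5·110 = 43.5; r = 45.5 − 43.5 = 2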